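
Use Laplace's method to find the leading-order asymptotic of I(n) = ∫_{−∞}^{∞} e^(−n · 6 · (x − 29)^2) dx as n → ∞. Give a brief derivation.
I(n) = sqrt(π/(6n))

Here φ(x) = 6 · (x − 29)^2 has its unique minimum at x* = 29 with φ(x*) = 0 and φ''(x*) = 12. Laplace's method gives
  I(n) ~ e^(−n φ(x*)) · sqrt(2π / (n · φ''(x*))) = sqrt(2π / (12n)) = sqrt(π/(6n)).
This is exact: substituting u = (x − 29)·sqrt(6n) gives I(n) = (1/sqrt(6n)) ∫_{−∞}^{∞} e^(−u^2) du = sqrt(π/(6n)).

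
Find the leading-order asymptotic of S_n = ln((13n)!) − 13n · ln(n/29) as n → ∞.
S_n ~ 13n · (ln 377 − 1) + O(ln n)

Stirling: ln((13n)!) = 13n ln(13n) − 13n + O(ln n).
  S_n = 13n ln(13n) − 13n − 13n ln(n/29) + O(ln n)
      = 13n ln(13n) − 13n ln n + 13n ln 29 − 13n + O(ln n)
      = 13n ln 13 + 13n ln 29 − 13n + O(ln n)
      = 13n (ln 377 − 1) + O(ln n).
Numerically ln(377) − 1 ≈ 4.9322.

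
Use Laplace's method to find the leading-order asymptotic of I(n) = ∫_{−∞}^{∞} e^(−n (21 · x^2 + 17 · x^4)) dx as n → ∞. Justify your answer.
I(n) ~ sqrt(π/(21n))

φ(x) = 21 · x^2 + 17 · x^4 has its unique global minimum at x* = 0 (since φ'(x) = 42x + 68x^3 = 0 only at x = 0 for real x with both coefficients positive, and φ → ∞ as |x| → ∞). At x* = 0, φ(0) = 0 and φ''(0) = 42. Laplace's method then gives
  I(n) ~ sqrt(2π / (n · φ''(0))) · e^(−n φ(0)) = sqrt(2π / (42n)) = sqrt(π/(21n)).
The 17 · x^4 term contributes only at subleading order (an O(1/n) relative correction).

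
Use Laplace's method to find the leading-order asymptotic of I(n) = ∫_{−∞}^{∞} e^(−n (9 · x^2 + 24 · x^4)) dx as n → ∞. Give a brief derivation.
I(n) ~ sqrt(π/(9n))

φ(x) = 9 · x^2 + 24 · x^4 has its unique global minimum at x* = 0 (since φ'(x) = 18x + 96x^3 = 0 only at x = 0 for real x with both coefficients positive, and φ → ∞ as |x| → ∞). At x* = 0, φ(0) = 0 and φ''(0) = 18. Laplace's method then gives
  I(n) ~ sqrt(2π / (n · φ''(0))) · e^(−n φ(0)) = sqrt(2π / (18n)) = sqrt(π/(9n)).
The 24 · x^4 term contributes only at subleading order (an O(1/n) relative correction).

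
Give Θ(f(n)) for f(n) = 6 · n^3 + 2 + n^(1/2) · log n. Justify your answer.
f(n) ∈ Θ(n^3)

Compare the terms by growth order. For large n, n^a · (log n)^b dominates n^a' · (log n)^b' iff a > a', or (a = a' and b > b'). Ranking the 3 terms shows the dominant one is 6 · n^3. Hence f(n) ∈ Θ(n^3).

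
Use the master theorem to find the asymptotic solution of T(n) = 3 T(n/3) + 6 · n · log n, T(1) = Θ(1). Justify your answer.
T(n) = Θ(n · (log n)^2)

Here log_3 3 = 1 and f(n) = 6 · n · log n = Θ(n^(log_3 3) · (log n)^1). This is the extended Case 2 of the master theorem (f matches the critical exponent up to log factors), giving T(n) = Θ(n^(log_3 3) · (log n)^(1+1)) = Θ(n · (log n)^2).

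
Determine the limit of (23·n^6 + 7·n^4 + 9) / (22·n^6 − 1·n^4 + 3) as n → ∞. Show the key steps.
lim = 23/22

For large n the leading n^6 terms dominate both numerator and denominator. Dividing top and bottom by n^6, every other term tends to 0, leaving 23/22.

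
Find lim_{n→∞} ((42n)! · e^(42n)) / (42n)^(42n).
lim = ∞

Stirling: (42n)! ~ sqrt(2π·42n) · (42n/e)^(42n). Hence
  (42n)! · e^(42n) / (42n)^(42n) ~ sqrt(2π·42n) = sqrt(2π·42) · sqrt(n) → ∞.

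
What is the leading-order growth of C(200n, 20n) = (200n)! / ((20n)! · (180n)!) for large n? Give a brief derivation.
C(200n, 20n) ~ (10000000000/387420489)^(20n) · sqrt(5/(9π·20n))

Write N = 20n. Apply Stirling to each factorial:
  (10N)! ~ sqrt(2π·10N) · (10N/e)^(10N),
  N! ~ sqrt(2π N) · (N/e)^N,
  (9N)! ~ sqrt(2π·9N) · (9N/e)^(9N).
The exponential factors combine to (10N)^(10N) / (N^N · (9N)^(9N)) = 10^(10N)/9^(9N) = (10^10/9^9)^N = (10000000000/387420489)^N.
The square-root prefactors combine to sqrt(2π·10N) / (sqrt(2π N)·sqrt(2π·9N)) = sqrt(10 / (2π·9·N)) = sqrt(5/(9π·20n)).
Substituting N = 20n: C(200n, 20n) ~ (10000000000/387420489)^(20n) · sqrt(5/(9π·20n)).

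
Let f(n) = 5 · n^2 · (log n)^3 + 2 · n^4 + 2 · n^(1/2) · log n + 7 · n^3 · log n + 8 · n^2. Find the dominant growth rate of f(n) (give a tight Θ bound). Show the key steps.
f(n) ∈ Θ(n^4)

Compare the terms by growth order. For large n, n^a · (log n)^b dominates n^a' · (log n)^b' iff a > a', or (a = a' and b > b'). Ranking the 5 terms shows the dominant one is 2 · n^4. Hence f(n) ∈ Θ(n^4).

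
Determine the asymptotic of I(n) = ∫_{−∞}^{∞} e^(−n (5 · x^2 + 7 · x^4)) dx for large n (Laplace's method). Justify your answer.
I(n) ~ sqrt(π/(5n))

φ(x) = 5 · x^2 + 7 · x^4 has its unique global minimum at x* = 0 (since φ'(x) = 10x + 28x^3 = 0 only at x = 0 for real x with both coefficients positive, and φ → ∞ as |x| → ∞). At x* = 0, φ(0) = 0 and φ''(0) = 10. Laplace's method then gives
  I(n) ~ sqrt(2π / (n · φ''(0))) · e^(−n φ(0)) = sqrt(2π / (10n)) = sqrt(π/(5n)).
The 7 · x^4 term contributes only at subleading order (an O(1/n) relative correction).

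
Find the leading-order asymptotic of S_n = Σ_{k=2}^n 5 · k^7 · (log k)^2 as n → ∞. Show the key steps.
S_n ~ 5 · n^8 · (log n)^2 / 8

By integral comparison, S_n = ∫_1^n 5 · x^7 · (log x)^2 dx + O(n^7 · (log n)^2). For the integral, the leading term of ∫_1^n x^7 (log x)^2 dx is n^8/8 · (log n)^2 (by repeated integration by parts; each step lowers the log-exponent and produces a relatively O(1/log n) correction). Hence S_n ~ 5 · n^8 · (log n)^2 / 8.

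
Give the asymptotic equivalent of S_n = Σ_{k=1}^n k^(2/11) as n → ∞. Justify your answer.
S_n ~ (11/13) · n^(13/11)

Integral comparison: Σ_{k=1}^n k^(2/11) = ∫_0^n x^(2/11) dx + O(n^(2/11)). The integral is n^(1 + 2/11) / (1 + 2/11) = n^((2+11)/11) / ((2+11)/11) = (11/13) · n^(13/11).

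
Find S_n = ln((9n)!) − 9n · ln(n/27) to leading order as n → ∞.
S_n ~ 9n · (ln 243 − 1) + O(ln n)

Stirling: ln((9n)!) = 9n ln(9n) − 9n + O(ln n).
  S_n = 9n ln(9n) − 9n − 9n ln(n/27) + O(ln n)
      = 9n ln(9n) − 9n ln n + 9n ln 27 − 9n + O(ln n)
      = 9n ln 9 + 9n ln 27 − 9n + O(ln n)
      = 9n (ln 243 − 1) + O(ln n).
Numerically ln(243) − 1 ≈ 4.4931.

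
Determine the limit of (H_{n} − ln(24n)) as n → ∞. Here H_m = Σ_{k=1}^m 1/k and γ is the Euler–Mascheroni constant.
lim = −ln 24 + γ

By Euler-Maclaurin, H_m = ln m + γ + O(1/m). So
  H_{n} − ln(24n) = ln(n) + γ − ln(24n) + O(1/n)
                       = ln(1/24) + γ + O(1/n).
Hence the limit is ln(1/24) + γ.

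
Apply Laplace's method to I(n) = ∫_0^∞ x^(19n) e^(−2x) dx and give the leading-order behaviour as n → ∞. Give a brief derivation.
I(n) ~ (sqrt(2π·19n) / 2) · (19n/(2e))^(19n)

Write the integrand as exp(19n ln x − 2x) and set f(x) = 19n ln x − 2x. Then f'(x) = 19n/x − 2 = 0 at x* = 19n/2, and f''(x*) = −19n/x*^2 = −2^2/(19n). Laplace's method (interior maximum) gives
  I(n) ~ e^(f(x*)) · sqrt(2π / |f''(x*)|)
        = exp(19n ln(19n/2) − 19n) · sqrt(2π · 19n / 2^2)
        = (19n/2)^(19n) e^(−19n) · sqrt(2π·19n) / 2
        = (sqrt(2π·19n) / 2) · (19n/(2e))^(19n).
This matches Γ(19n+1)/2^(19n+1) with Stirling applied to Γ.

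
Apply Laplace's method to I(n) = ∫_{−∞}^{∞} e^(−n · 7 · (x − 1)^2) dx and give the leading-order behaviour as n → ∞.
I(n) = sqrt(π/(7n))

Here φ(x) = 7 · (x − 1)^2 has its unique minimum at x* = 1 with φ(x*) = 0 and φ''(x*) = 14. Laplace's method gives
  I(n) ~ e^(−n φ(x*)) · sqrt(2π / (n · φ''(x*))) = sqrt(2π / (14n)) = sqrt(π/(7n)).
This is exact: substituting u = (x − 1)·sqrt(7n) gives I(n) = (1/sqrt(7n)) ∫_{−∞}^{∞} e^(−u^2) du = sqrt(π/(7n)).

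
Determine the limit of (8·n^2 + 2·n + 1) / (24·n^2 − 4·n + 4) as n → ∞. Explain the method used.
lim = 8/24 = 1/3

For large n the leading n^2 terms dominate both numerator and denominator. Dividing top and bottom by n^2, every other term tends to 0, leaving 8/24 = 1/3.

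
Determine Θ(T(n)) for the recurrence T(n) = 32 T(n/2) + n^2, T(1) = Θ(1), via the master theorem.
T(n) = Θ(n^5)

Master theorem: compare f(n) = n^2 to n^(log_2 32) where log_2 32 = 5. Since 2 < log_2 32, we have f(n) = O(n^(log_2 32 − ε)) for some ε > 0 — Case 1. Hence T(n) = Θ(n^(log_2 32)) = Θ(n^5).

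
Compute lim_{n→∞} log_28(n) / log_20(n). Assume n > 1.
lim = ln(20) / ln(28) = log_28(20)

Change of base: log_28(n) = ln n / ln 28 and log_20(n) = ln n / ln 20. The ratio is (ln n / ln 28) · (ln 20 / ln n) = ln 20 / ln 28, a constant independent of n. So the limit is ln 20 / ln 28 = log_28(20).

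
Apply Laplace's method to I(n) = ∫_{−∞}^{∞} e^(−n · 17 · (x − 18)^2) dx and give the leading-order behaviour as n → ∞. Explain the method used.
I(n) = sqrt(π/(17n))

Here φ(x) = 17 · (x − 18)^2 has its unique minimum at x* = 18 with φ(x*) = 0 and φ''(x*) = 34. Laplace's method gives
  I(n) ~ e^(−n φ(x*)) · sqrt(2π / (n · φ''(x*))) = sqrt(2π / (34n)) = sqrt(π/(17n)).
This is exact: substituting u = (x − 18)·sqrt(17n) gives I(n) = (1/sqrt(17n)) ∫_{−∞}^{∞} e^(−u^2) du = sqrt(π/(17n)).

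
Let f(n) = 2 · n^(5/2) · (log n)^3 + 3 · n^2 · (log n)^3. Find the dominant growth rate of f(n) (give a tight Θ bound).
f(n) ∈ Θ(n^(5/2) · (log n)^3)

Compare the terms by growth order. For large n, n^a · (log n)^b dominates n^a' · (log n)^b' iff a > a', or (a = a' and b > b'). Ranking the 2 terms shows the dominant one is 2 · n^(5/2) · (log n)^3. Hence f(n) ∈ Θ(n^(5/2) · (log n)^3).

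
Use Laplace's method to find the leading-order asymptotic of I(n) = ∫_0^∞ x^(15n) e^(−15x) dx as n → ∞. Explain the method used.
I(n) ~ (sqrt(2π·15n) / 15) · (15n/(15e))^(15n)

Write the integrand as exp(15n ln x − 15x) and set f(x) = 15n ln x − 15x. Then f'(x) = 15n/x − 15 = 0 at x* = 15n/15, and f''(x*) = −15n/x*^2 = −15^2/(15n). Laplace's method (interior maximum) gives
  I(n) ~ e^(f(x*)) · sqrt(2π / |f''(x*)|)
        = exp(15n ln(15n/15) − 15n) · sqrt(2π · 15n / 15^2)
        = (15n/15)^(15n) e^(−15n) · sqrt(2π·15n) / 15
        = (sqrt(2π·15n) / 15) · (15n/(15e))^(15n).
This matches Γ(15n+1)/15^(15n+1) with Stirling applied to Γ.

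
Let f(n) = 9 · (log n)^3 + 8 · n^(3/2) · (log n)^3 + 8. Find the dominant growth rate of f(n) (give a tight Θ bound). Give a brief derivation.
f(n) ∈ Θ(n^(3/2) · (log n)^3)

Compare the terms by growth order. For large n, n^a · (log n)^b dominates n^a' · (log n)^b' iff a > a', or (a = a' and b > b'). Ranking the 3 terms shows the dominant one is 8 · n^(3/2) · (log n)^3. Hence f(n) ∈ Θ(n^(3/2) · (log n)^3).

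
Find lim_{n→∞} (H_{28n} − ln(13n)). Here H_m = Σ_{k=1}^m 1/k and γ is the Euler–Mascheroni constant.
lim = ln(28/13) + γ

By Euler-Maclaurin, H_m = ln m + γ + O(1/m). So
  H_{28n} − ln(13n) = ln(28n) + γ − ln(13n) + O(1/n)
                       = ln(28/13) + γ + O(1/n).
Hence the limit is ln(28/13) + γ.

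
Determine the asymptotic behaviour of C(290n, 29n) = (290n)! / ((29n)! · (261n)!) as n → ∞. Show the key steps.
C(290n, 29n) ~ (10000000000/387420489)^(29n) · sqrt(5/(9π·29n))

Write N = 29n. Apply Stirling to each factorial:
  (10N)! ~ sqrt(2π·10N) · (10N/e)^(10N),
  N! ~ sqrt(2π N) · (N/e)^N,
  (9N)! ~ sqrt(2π·9N) · (9N/e)^(9N).
The exponential factors combine to (10N)^(10N) / (N^N · (9N)^(9N)) = 10^(10N)/9^(9N) = (10^10/9^9)^N = (10000000000/387420489)^N.
The square-root prefactors combine to sqrt(2π·10N) / (sqrt(2π N)·sqrt(2π·9N)) = sqrt(10 / (2π·9·N)) = sqrt(5/(9π·29n)).
Substituting N = 29n: C(290n, 29n) ~ (10000000000/387420489)^(29n) · sqrt(5/(9π·29n)).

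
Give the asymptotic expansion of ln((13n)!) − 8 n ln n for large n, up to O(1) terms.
ln((13n)!) − 8 n ln n = 5 n ln n + 13(ln 13 − 1) n + (1/2) ln(2π·13n) + O(1/n)

Stirling: ln((13n)!) = 13n ln(13n) − 13n + (1/2) ln(2π·13n) + O(1/n).
Expand 13n ln(13n) = 13n (ln n + ln 13) = 13n ln n + 13n ln 13.
Subtract 8n ln n: leading term is (13 − 8) n ln n = 5 n ln n. The next term is 13n ln 13 − 13n = 13(ln 13 − 1) n. Then the (1/2) ln(2π·13n) correction.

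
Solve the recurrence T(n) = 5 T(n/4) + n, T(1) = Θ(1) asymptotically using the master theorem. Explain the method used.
T(n) = Θ(n^(log_4 5))

Master theorem: compare f(n) = n to n^(log_4 5) where log_4 5 ≈ 1.161. Since 1 < log_4 5, we have f(n) = O(n^(log_4 5 − ε)) for some ε > 0 — Case 1. Hence T(n) = Θ(n^(log_4 5)).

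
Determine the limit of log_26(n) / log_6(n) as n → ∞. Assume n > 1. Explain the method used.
lim = ln(6) / ln(26) = log_26(6)

Change of base: log_26(n) = ln n / ln 26 and log_6(n) = ln n / ln 6. The ratio is (ln n / ln 26) · (ln 6 / ln n) = ln 6 / ln 26, a constant independent of n. So the limit is ln 6 / ln 26 = log_26(6).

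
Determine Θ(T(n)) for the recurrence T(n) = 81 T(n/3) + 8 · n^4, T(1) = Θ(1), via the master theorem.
T(n) = Θ(n^4 log n)

log_3 81 = 4, and f(n) = 8 · n^4 = Θ(n^(log_3 81)). This is Case 2 of the master theorem: T(n) = Θ(f(n) · log n) = Θ(n^4 log n).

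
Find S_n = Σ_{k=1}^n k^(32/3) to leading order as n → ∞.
S_n ~ (3/35) · n^(35/3)

Integral comparison: Σ_{k=1}^n k^(32/3) = ∫_0^n x^(32/3) dx + O(n^(32/3)). The integral is n^(1 + 32/3) / (1 + 32/3) = n^((32+3)/3) / ((32+3)/3) = (3/35) · n^(35/3).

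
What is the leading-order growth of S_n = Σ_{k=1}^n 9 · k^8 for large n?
S_n ~ n^9

By integral comparison (Euler-Maclaurin), Σ_{k=1}^n 9 · k^8 = 9 · ∫_0^n x^8 dx + O(n^8) = 9 · n^9/9 = n^9 + O(n^8). (Equivalently, Faulhaber's formula gives the same leading term.)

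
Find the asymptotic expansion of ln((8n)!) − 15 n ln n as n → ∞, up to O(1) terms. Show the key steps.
ln((8n)!) − 15 n ln n = −7 n ln n + 8(ln 8 − 1) n + (1/2) ln(2π·8n) + O(1/n)

Stirling: ln((8n)!) = 8n ln(8n) − 8n + (1/2) ln(2π·8n) + O(1/n).
Expand 8n ln(8n) = 8n (ln n + ln 8) = 8n ln n + 8n ln 8.
Subtract 15n ln n: leading term is (8 − 15) n ln n = −7 n ln n. The next term is 8n ln 8 − 8n = 8(ln 8 − 1) n. Then the (1/2) ln(2π·8n) correction.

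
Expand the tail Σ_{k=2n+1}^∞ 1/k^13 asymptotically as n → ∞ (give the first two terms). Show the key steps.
Σ_{k>2n} 1/k^13 = 1/(12 · (2n)^12) − 1/(2 · (2n)^13) + O(1/(2n)^14)

Compare to the integral: ∫_{2n}^∞ x^(−13) dx = [−x^(−12)/12]_{2n}^∞ = 1/((13−1)·(2n)^12). The Euler-Maclaurin correction adds −f(2n)/2 = −1/(2·(2n)^13). Euler-Maclaurin then gives
  Σ_{k>2n} 1/k^13 = ∫_{2n}^∞ dx/x^13 − 1/(2·(2n)^13) + O(1/(2n)^14).
(Equivalently this is ζ(13) − Σ_{k≤2n} 1/k^13.)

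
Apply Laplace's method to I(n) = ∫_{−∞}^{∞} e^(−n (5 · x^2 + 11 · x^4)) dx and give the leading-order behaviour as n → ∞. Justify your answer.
I(n) ~ sqrt(π/(5n))

φ(x) = 5 · x^2 + 11 · x^4 has its unique global minimum at x* = 0 (since φ'(x) = 10x + 44x^3 = 0 only at x = 0 for real x with both coefficients positive, and φ → ∞ as |x| → ∞). At x* = 0, φ(0) = 0 and φ''(0) = 10. Laplace's method then gives
  I(n) ~ sqrt(2π / (n · φ''(0))) · e^(−n φ(0)) = sqrt(2π / (10n)) = sqrt(π/(5n)).
The 11 · x^4 term contributes only at subleading order (an O(1/n) relative correction).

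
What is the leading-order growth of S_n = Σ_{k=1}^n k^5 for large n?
S_n ~ n^6 / 6

By integral comparison (Euler-Maclaurin), Σ_{k=1}^n k^5 = ∫_0^n x^5 dx + O(n^5) = n^6/6 + O(n^5). (Equivalently, Faulhaber's formula gives the same leading term.)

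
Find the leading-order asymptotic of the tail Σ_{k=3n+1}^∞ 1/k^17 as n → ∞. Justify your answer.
Σ_{k>3n} 1/k^17 ~ 1/(16 · (3n)^16)

Compare to the integral: ∫_{3n}^∞ x^(−17) dx = [−x^(−16)/16]_{3n}^∞ = 1/((17−1)·(3n)^16). Euler-Maclaurin then gives
  Σ_{k>3n} 1/k^17 = ∫_{3n}^∞ dx/x^17 − 1/(2·(3n)^17) + O(1/(3n)^18).
(Equivalently this is ζ(17) − Σ_{k≤3n} 1/k^17.)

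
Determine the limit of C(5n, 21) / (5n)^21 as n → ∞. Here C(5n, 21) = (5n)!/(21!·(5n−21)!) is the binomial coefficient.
lim = 1/21! = 1/51090942171709440000

With N = 5n → ∞: C(N, 21) / N^21 = [N(N−1)…(N−20)] / (21! · N^21) = (1/21!) · 1 · (1 − 1/(5n)) · … · (1 − 20/(5n)). Each factor → 1 as N → ∞, so the limit is 1/21! = 1/51090942171709440000.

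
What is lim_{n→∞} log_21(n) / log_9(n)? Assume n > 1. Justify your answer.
lim = ln(9) / ln(21) = log_21(9)

Change of base: log_21(n) = ln n / ln 21 and log_9(n) = ln n / ln 9. The ratio is (ln n / ln 21) · (ln 9 / ln n) = ln 9 / ln 21, a constant independent of n. So the limit is ln 9 / ln 21 = log_21(9).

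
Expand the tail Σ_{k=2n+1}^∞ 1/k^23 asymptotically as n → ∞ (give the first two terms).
Σ_{k>2n} 1/k^23 = 1/(22 · (2n)^22) − 1/(2 · (2n)^23) + O(1/(2n)^24)

Compare to the integral: ∫_{2n}^∞ x^(−23) dx = [−x^(−22)/22]_{2n}^∞ = 1/((23−1)·(2n)^22). The Euler-Maclaurin correction adds −f(2n)/2 = −1/(2·(2n)^23). Euler-Maclaurin then gives
  Σ_{k>2n} 1/k^23 = ∫_{2n}^∞ dx/x^23 − 1/(2·(2n)^23) + O(1/(2n)^24).
(Equivalently this is ζ(23) − Σ_{k≤2n} 1/k^23.)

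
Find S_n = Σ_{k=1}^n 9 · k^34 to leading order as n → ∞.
S_n ~ 9 · n^35 / 35

By integral comparison (Euler-Maclaurin), Σ_{k=1}^n 9 · k^34 = 9 · ∫_0^n x^34 dx + O(n^34) = 9 · n^35/35 + O(n^34). (Equivalently, Faulhaber's formula gives the same leading term.)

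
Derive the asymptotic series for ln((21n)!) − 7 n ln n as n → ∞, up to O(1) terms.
ln((21n)!) − 7 n ln n = 14 n ln n + 21(ln 21 − 1) n + (1/2) ln(2π·21n) + O(1/n)

Stirling: ln((21n)!) = 21n ln(21n) − 21n + (1/2) ln(2π·21n) + O(1/n).
Expand 21n ln(21n) = 21n (ln n + ln 21) = 21n ln n + 21n ln 21.
Subtract 7n ln n: leading term is (21 − 7) n ln n = 14 n ln n. The next term is 21n ln 21 − 21n = 21(ln 21 − 1) n. Then the (1/2) ln(2π·21n) correction.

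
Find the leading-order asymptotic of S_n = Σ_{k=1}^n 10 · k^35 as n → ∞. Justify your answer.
S_n ~ 5 · n^36 / 18

By integral comparison (Euler-Maclaurin), Σ_{k=1}^n 10 · k^35 = 10 · ∫_0^n x^35 dx + O(n^35) = 10 · n^36/36 = 5 · n^36 / 18 + O(n^35). (Equivalently, Faulhaber's formula gives the same leading term.)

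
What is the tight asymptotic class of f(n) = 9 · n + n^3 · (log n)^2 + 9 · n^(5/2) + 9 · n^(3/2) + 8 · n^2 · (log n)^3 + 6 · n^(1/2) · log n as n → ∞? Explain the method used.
f(n) ∈ Θ(n^3 · (log n)^2)

Compare the terms by growth order. For large n, n^a · (log n)^b dominates n^a' · (log n)^b' iff a > a', or (a = a' and b > b'). Ranking the 6 terms shows the dominant one is n^3 · (log n)^2. Hence f(n) ∈ Θ(n^3 · (log n)^2).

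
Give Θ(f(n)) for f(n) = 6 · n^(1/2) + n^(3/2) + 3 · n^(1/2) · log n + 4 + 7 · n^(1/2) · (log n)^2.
f(n) ∈ Θ(n^(3/2))

Compare the terms by growth order. For large n, n^a · (log n)^b dominates n^a' · (log n)^b' iff a > a', or (a = a' and b > b'). Ranking the 5 terms shows the dominant one is n^(3/2). Hence f(n) ∈ Θ(n^(3/2)).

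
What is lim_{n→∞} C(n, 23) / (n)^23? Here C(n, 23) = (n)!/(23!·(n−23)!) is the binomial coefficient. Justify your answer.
lim = 1/23! = 1/25852016738884976640000

With N = n → ∞: C(N, 23) / N^23 = [N(N−1)…(N−22)] / (23! · N^23) = (1/23!) · 1 · (1 − 1/n) · … · (1 − 22/n). Each factor → 1 as N → ∞, so the limit is 1/23! = 1/25852016738884976640000.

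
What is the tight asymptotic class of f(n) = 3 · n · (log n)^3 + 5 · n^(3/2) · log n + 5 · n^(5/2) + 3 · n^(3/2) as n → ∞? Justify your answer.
f(n) ∈ Θ(n^(5/2))

Compare the terms by growth order. For large n, n^a · (log n)^b dominates n^a' · (log n)^b' iff a > a', or (a = a' and b > b'). Ranking the 4 terms shows the dominant one is 5 · n^(5/2). Hence f(n) ∈ Θ(n^(5/2)).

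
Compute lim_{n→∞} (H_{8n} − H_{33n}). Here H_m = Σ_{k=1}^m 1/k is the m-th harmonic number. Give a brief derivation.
lim = ln(8/33)

Euler-Maclaurin gives H_m = ln m + γ + 1/(2m) + O(1/m^2). The γ and O(1/m) terms cancel in the difference:
  H_{8n} − H_{33n} = ln(8n) − ln(33n) + O(1/n) = ln(8/33) + O(1/n).
Hence the limit is ln(8/33).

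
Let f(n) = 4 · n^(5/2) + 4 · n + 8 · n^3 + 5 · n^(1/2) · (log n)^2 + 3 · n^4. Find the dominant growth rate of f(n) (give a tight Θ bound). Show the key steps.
f(n) ∈ Θ(n^4)

Compare the terms by growth order. For large n, n^a · (log n)^b dominates n^a' · (log n)^b' iff a > a', or (a = a' and b > b'). Ranking the 5 terms shows the dominant one is 3 · n^4. Hence f(n) ∈ Θ(n^4).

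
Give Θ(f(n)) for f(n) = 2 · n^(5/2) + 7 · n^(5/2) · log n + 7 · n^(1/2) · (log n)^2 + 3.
f(n) ∈ Θ(n^(5/2) · log n)

Compare the terms by growth order. For large n, n^a · (log n)^b dominates n^a' · (log n)^b' iff a > a', or (a = a' and b > b'). Ranking the 4 terms shows the dominant one is 7 · n^(5/2) · log n. Hence f(n) ∈ Θ(n^(5/2) · log n).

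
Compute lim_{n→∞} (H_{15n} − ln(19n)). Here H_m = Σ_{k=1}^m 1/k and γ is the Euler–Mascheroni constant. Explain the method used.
lim = ln(15/19) + γ

By Euler-Maclaurin, H_m = ln m + γ + O(1/m). So
  H_{15n} − ln(19n) = ln(15n) + γ − ln(19n) + O(1/n)
                       = ln(15/19) + γ + O(1/n).
Hence the limit is ln(15/19) + γ.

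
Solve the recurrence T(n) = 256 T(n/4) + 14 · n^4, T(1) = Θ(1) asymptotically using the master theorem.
T(n) = Θ(n^4 log n)

log_4 256 = 4, and f(n) = 14 · n^4 = Θ(n^(log_4 256)). This is Case 2 of the master theorem: T(n) = Θ(f(n) · log n) = Θ(n^4 log n).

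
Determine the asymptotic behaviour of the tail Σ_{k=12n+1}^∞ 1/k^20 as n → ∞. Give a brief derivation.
Σ_{k>12n} 1/k^20 ~ 1/(19 · (12n)^19)

Compare to the integral: ∫_{12n}^∞ x^(−20) dx = [−x^(−19)/19]_{12n}^∞ = 1/((20−1)·(12n)^19). Euler-Maclaurin then gives
  Σ_{k>12n} 1/k^20 = ∫_{12n}^∞ dx/x^20 − 1/(2·(12n)^20) + O(1/(12n)^21).
(Equivalently this is ζ(20) − Σ_{k≤12n} 1/k^20.)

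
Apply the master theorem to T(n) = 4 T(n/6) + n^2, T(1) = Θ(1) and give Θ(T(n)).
T(n) = Θ(n^2)

log_6 4 ≈ 0.774. f(n) = n^2 dominates n^(log_6 4) since 2 > 0.774, and the regularity condition a·f(n/b) = 4·(n/6)^2 = (4/36)·n^2 ≤ c·f(n) holds with c = 4/36 ≈ 0.111 < 1. So this is Case 3: T(n) = Θ(f(n)) = Θ(n^2).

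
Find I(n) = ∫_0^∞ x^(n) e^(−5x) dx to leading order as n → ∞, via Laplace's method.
I(n) ~ (sqrt(2π·n) / 5) · (n/(5e))^(n)

Write the integrand as exp(n ln x − 5x) and set f(x) = n ln x − 5x. Then f'(x) = n/x − 5 = 0 at x* = n/5, and f''(x*) = −n/x*^2 = −5^2/(n). Laplace's method (interior maximum) gives
  I(n) ~ e^(f(x*)) · sqrt(2π / |f''(x*)|)
        = exp(n ln(n/5) − n) · sqrt(2π · n / 5^2)
        = (n/5)^(n) e^(−n) · sqrt(2π·n) / 5
        = (sqrt(2π·n) / 5) · (n/(5e))^(n).
This matches Γ(n+1)/5^(n+1) with Stirling applied to Γ.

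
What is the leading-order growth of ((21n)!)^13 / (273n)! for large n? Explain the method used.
((21n)!)^13/(273n)! ~ ((2π·21n)^(12/2) / sqrt(13)) · 13^(−13·21n)  →  0

Write N = 21n. Stirling: N! ~ sqrt(2π N)(N/e)^N and (13N)! ~ sqrt(2π·13N)·(13N/e)^(13N).
  (N!)^13/(13N)! ~ (2π N)^(13/2) (N/e)^(13N) / [sqrt(2π·13N) (13N/e)^(13N)]
     = (2π N)^(13/2) / sqrt(2π·13N) · (N/(13N))^(13N)
     = (2π N)^((13−1)/2) / sqrt(13) · 13^(−13N).
Since 13^13 > 1, the factor 13^(−13N) decays exponentially, so the ratio → 0. Substituting N = 21n gives the stated form.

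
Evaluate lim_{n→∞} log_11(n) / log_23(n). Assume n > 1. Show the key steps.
lim = ln(23) / ln(11) = log_11(23)

Change of base: log_11(n) = ln n / ln 11 and log_23(n) = ln n / ln 23. The ratio is (ln n / ln 11) · (ln 23 / ln n) = ln 23 / ln 11, a constant independent of n. So the limit is ln 23 / ln 11 = log_11(23).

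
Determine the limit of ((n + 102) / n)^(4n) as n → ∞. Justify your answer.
lim = e^408

Rewrite as (1 + 102/n)^(4n). By the standard limit (1 + x/n)^n → e^x, we have (1 + 102/n)^n → e^102, and raising to the 4th power gives e^408.
More precisely, ln[(1 + 102/n)^(4n)] = 4n · ln(1 + 102/n) = 4n · (102/n + O(1/n^2)) = 408 + O(1/n) → 408.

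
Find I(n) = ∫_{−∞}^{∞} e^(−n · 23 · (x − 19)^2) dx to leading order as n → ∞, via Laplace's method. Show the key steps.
I(n) = sqrt(π/(23n))

Here φ(x) = 23 · (x − 19)^2 has its unique minimum at x* = 19 with φ(x*) = 0 and φ''(x*) = 46. Laplace's method gives
  I(n) ~ e^(−n φ(x*)) · sqrt(2π / (n · φ''(x*))) = sqrt(2π / (46n)) = sqrt(π/(23n)).
This is exact: substituting u = (x − 19)·sqrt(23n) gives I(n) = (1/sqrt(23n)) ∫_{−∞}^{∞} e^(−u^2) du = sqrt(π/(23n)).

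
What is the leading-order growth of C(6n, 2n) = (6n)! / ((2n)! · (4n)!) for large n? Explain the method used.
C(6n, 2n) ~ (27/4)^(2n) · sqrt(3/(4π·2n))

Write N = 2n. Apply Stirling to each factorial:
  (3N)! ~ sqrt(2π·3N) · (3N/e)^(3N),
  N! ~ sqrt(2π N) · (N/e)^N,
  (2N)! ~ sqrt(2π·2N) · (2N/e)^(2N).
The exponential factors combine to (3N)^(3N) / (N^N · (2N)^(2N)) = 3^(3N)/2^(2N) = (3^3/2^2)^N = (27/4)^N.
The square-root prefactors combine to sqrt(2π·3N) / (sqrt(2π N)·sqrt(2π·2N)) = sqrt(3 / (2π·2·N)) = sqrt(3/(4π·2n)).
Substituting N = 2n: C(6n, 2n) ~ (27/4)^(2n) · sqrt(3/(4π·2n)).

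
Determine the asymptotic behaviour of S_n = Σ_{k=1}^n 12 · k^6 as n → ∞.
S_n ~ 12 · n^7 / 7

By integral comparison (Euler-Maclaurin), Σ_{k=1}^n 12 · k^6 = 12 · ∫_0^n x^6 dx + O(n^6) = 12 · n^7/7 + O(n^6). (Equivalently, Faulhaber's formula gives the same leading term.)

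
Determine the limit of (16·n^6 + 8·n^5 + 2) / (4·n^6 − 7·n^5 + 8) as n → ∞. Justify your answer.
lim = 16/4 = 4

For large n the leading n^6 terms dominate both numerator and denominator. Dividing top and bottom by n^6, every other term tends to 0, leaving 16/4 = 4.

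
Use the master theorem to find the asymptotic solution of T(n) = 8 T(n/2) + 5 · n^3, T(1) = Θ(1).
T(n) = Θ(n^3 log n)

log_2 8 = 3, and f(n) = 5 · n^3 = Θ(n^(log_2 8)). This is Case 2 of the master theorem: T(n) = Θ(f(n) · log n) = Θ(n^3 log n).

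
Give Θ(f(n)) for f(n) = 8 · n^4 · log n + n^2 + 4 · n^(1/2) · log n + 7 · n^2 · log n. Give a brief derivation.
f(n) ∈ Θ(n^4 · log n)

Compare the terms by growth order. For large n, n^a · (log n)^b dominates n^a' · (log n)^b' iff a > a', or (a = a' and b > b'). Ranking the 4 terms shows the dominant one is 8 · n^4 · log n. Hence f(n) ∈ Θ(n^4 · log n).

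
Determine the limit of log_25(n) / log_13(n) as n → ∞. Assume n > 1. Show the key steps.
lim = ln(13) / ln(25) = log_25(13)

Change of base: log_25(n) = ln n / ln 25 and log_13(n) = ln n / ln 13. The ratio is (ln n / ln 25) · (ln 13 / ln n) = ln 13 / ln 25, a constant independent of n. So the limit is ln 13 / ln 25 = log_25(13).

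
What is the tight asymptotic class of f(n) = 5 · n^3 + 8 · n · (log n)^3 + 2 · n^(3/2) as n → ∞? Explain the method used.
f(n) ∈ Θ(n^3)

Compare the terms by growth order. For large n, n^a · (log n)^b dominates n^a' · (log n)^b' iff a > a', or (a = a' and b > b'). Ranking the 3 terms shows the dominant one is 5 · n^3. Hence f(n) ∈ Θ(n^3).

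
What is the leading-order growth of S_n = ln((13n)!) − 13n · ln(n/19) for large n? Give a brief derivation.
S_n ~ 13n · (ln 247 − 1) + O(ln n)

Stirling: ln((13n)!) = 13n ln(13n) − 13n + O(ln n).
  S_n = 13n ln(13n) − 13n − 13n ln(n/19) + O(ln n)
      = 13n ln(13n) − 13n ln n + 13n ln 19 − 13n + O(ln n)
      = 13n ln 13 + 13n ln 19 − 13n + O(ln n)
      = 13n (ln 247 − 1) + O(ln n).
Numerically ln(247) − 1 ≈ 4.5094.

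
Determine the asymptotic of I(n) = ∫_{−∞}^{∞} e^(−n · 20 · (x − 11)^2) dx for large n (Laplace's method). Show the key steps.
I(n) = sqrt(π/(20n))

Here φ(x) = 20 · (x − 11)^2 has its unique minimum at x* = 11 with φ(x*) = 0 and φ''(x*) = 40. Laplace's method gives
  I(n) ~ e^(−n φ(x*)) · sqrt(2π / (n · φ''(x*))) = sqrt(2π / (40n)) = sqrt(π/(20n)).
This is exact: substituting u = (x − 11)·sqrt(20n) gives I(n) = (1/sqrt(20n)) ∫_{−∞}^{∞} e^(−u^2) du = sqrt(π/(20n)).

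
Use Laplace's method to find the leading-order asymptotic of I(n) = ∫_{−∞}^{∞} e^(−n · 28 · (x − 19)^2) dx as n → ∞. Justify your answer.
I(n) = sqrt(π/(28n))

Here φ(x) = 28 · (x − 19)^2 has its unique minimum at x* = 19 with φ(x*) = 0 and φ''(x*) = 56. Laplace's method gives
  I(n) ~ e^(−n φ(x*)) · sqrt(2π / (n · φ''(x*))) = sqrt(2π / (56n)) = sqrt(π/(28n)).
This is exact: substituting u = (x − 19)·sqrt(28n) gives I(n) = (1/sqrt(28n)) ∫_{−∞}^{∞} e^(−u^2) du = sqrt(π/(28n)).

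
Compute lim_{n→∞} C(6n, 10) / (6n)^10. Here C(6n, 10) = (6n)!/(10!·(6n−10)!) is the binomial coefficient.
lim = 1/10! = 1/3628800

With N = 6n → ∞: C(N, 10) / N^10 = [N(N−1)…(N−9)] / (10! · N^10) = (1/10!) · 1 · (1 − 1/(6n)) · … · (1 − 9/(6n)). Each factor → 1 as N → ∞, so the limit is 1/10! = 1/3628800.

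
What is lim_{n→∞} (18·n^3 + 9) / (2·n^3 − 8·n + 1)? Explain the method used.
lim = 18/2 = 9

For large n the leading n^3 terms dominate both numerator and denominator. Dividing top and bottom by n^3, every other term tends to 0, leaving 18/2 = 9.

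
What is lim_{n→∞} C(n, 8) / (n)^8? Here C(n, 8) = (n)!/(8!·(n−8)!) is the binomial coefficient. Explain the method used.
lim = 1/8! = 1/40320

With N = n → ∞: C(N, 8) / N^8 = [N(N−1)…(N−7)] / (8! · N^8) = (1/8!) · 1 · (1 − 1/n) · … · (1 − 7/n). Each factor → 1 as N → ∞, so the limit is 1/8! = 1/40320.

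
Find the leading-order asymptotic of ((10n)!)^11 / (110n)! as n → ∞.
((10n)!)^11/(110n)! ~ ((2π·10n)^(10/2) / sqrt(11)) · 11^(−11·10n)  →  0

Write N = 10n. Stirling: N! ~ sqrt(2π N)(N/e)^N and (11N)! ~ sqrt(2π·11N)·(11N/e)^(11N).
  (N!)^11/(11N)! ~ (2π N)^(11/2) (N/e)^(11N) / [sqrt(2π·11N) (11N/e)^(11N)]
     = (2π N)^(11/2) / sqrt(2π·11N) · (N/(11N))^(11N)
     = (2π N)^((11−1)/2) / sqrt(11) · 11^(−11N).
Since 11^11 > 1, the factor 11^(−11N) decays exponentially, so the ratio → 0. Substituting N = 10n gives the stated form.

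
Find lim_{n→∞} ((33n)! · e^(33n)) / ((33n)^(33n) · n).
lim = 0

Stirling: (33n)! ~ sqrt(2π·33n) · (33n/e)^(33n). Hence
  (33n)! · e^(33n) / (33n)^(33n) ~ sqrt(2π·33n).
Dividing by n: sqrt(2π·33n) / n = sqrt(2π·33) · n^((1−2)/2), so the expression behaves like sqrt(2π·33) · n^((1−2)/2) → 0.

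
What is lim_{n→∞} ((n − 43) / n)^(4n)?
lim = e^(−172)

Rewrite as (1 − 43/n)^(4n). By the standard limit (1 + x/n)^n → e^x, we have (1 − 43/n)^n → e^(−43), and raising to the 4th power gives e^(−172).
More precisely, ln[(1 − 43/n)^(4n)] = 4n · ln(1 − 43/n) = 4n · (-43/n + O(1/n^2)) = -172 + O(1/n) → -172.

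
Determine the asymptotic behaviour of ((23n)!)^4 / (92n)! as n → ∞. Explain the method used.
((23n)!)^4/(92n)! ~ ((2π·23n)^(3/2) / 2) · 4^(−4·23n)  →  0

Write N = 23n. Stirling: N! ~ sqrt(2π N)(N/e)^N and (4N)! ~ sqrt(2π·4N)·(4N/e)^(4N).
  (N!)^4/(4N)! ~ (2π N)^(4/2) (N/e)^(4N) / [sqrt(2π·4N) (4N/e)^(4N)]
     = (2π N)^(4/2) / sqrt(2π·4N) · (N/(4N))^(4N)
     = (2π N)^((4−1)/2) / 2 · 4^(−4N).
Since 4^4 > 1, the factor 4^(−4N) decays exponentially, so the ratio → 0. Substituting N = 23n gives the stated form.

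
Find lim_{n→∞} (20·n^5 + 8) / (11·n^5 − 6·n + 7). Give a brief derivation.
lim = 20/11

For large n the leading n^5 terms dominate both numerator and denominator. Dividing top and bottom by n^5, every other term tends to 0, leaving 20/11.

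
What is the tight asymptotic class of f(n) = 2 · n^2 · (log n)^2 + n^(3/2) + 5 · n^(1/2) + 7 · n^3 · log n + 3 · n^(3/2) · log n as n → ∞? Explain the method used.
f(n) ∈ Θ(n^3 · log n)

Compare the terms by growth order. For large n, n^a · (log n)^b dominates n^a' · (log n)^b' iff a > a', or (a = a' and b > b'). Ranking the 5 terms shows the dominant one is 7 · n^3 · log n. Hence f(n) ∈ Θ(n^3 · log n).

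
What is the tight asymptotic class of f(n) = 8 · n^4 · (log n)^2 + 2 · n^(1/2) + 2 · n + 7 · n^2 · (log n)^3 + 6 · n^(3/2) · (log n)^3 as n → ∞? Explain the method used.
f(n) ∈ Θ(n^4 · (log n)^2)

Compare the terms by growth order. For large n, n^a · (log n)^b dominates n^a' · (log n)^b' iff a > a', or (a = a' and b > b'). Ranking the 5 terms shows the dominant one is 8 · n^4 · (log n)^2. Hence f(n) ∈ Θ(n^4 · (log n)^2).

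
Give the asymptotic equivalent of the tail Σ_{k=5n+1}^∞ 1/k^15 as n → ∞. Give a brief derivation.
Σ_{k>5n} 1/k^15 ~ 1/(14 · (5n)^14)

Compare to the integral: ∫_{5n}^∞ x^(−15) dx = [−x^(−14)/14]_{5n}^∞ = 1/((15−1)·(5n)^14). Euler-Maclaurin then gives
  Σ_{k>5n} 1/k^15 = ∫_{5n}^∞ dx/x^15 − 1/(2·(5n)^15) + O(1/(5n)^16).
(Equivalently this is ζ(15) − Σ_{k≤5n} 1/k^15.)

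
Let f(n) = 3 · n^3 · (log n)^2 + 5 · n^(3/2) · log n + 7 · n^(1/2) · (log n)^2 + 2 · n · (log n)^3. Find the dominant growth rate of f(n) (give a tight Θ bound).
f(n) ∈ Θ(n^3 · (log n)^2)

Compare the terms by growth order. For large n, n^a · (log n)^b dominates n^a' · (log n)^b' iff a > a', or (a = a' and b > b'). Ranking the 4 terms shows the dominant one is 3 · n^3 · (log n)^2. Hence f(n) ∈ Θ(n^3 · (log n)^2).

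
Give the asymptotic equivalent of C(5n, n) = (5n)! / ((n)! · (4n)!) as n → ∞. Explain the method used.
C(5n, n) ~ (3125/256)^(n) · sqrt(5/(8π·n))

Write N = n. Apply Stirling to each factorial:
  (5N)! ~ sqrt(2π·5N) · (5N/e)^(5N),
  N! ~ sqrt(2π N) · (N/e)^N,
  (4N)! ~ sqrt(2π·4N) · (4N/e)^(4N).
The exponential factors combine to (5N)^(5N) / (N^N · (4N)^(4N)) = 5^(5N)/4^(4N) = (5^5/4^4)^N = (3125/256)^N.
The square-root prefactors combine to sqrt(2π·5N) / (sqrt(2π N)·sqrt(2π·4N)) = sqrt(5 / (2π·4·N)) = sqrt(5/(8π·n)).
Substituting N = n: C(5n, n) ~ (3125/256)^(n) · sqrt(5/(8π·n)).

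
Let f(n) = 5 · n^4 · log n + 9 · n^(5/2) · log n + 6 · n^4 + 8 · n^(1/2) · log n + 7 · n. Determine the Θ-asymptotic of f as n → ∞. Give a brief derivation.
f(n) ∈ Θ(n^4 · log n)

Compare the terms by growth order. For large n, n^a · (log n)^b dominates n^a' · (log n)^b' iff a > a', or (a = a' and b > b'). Ranking the 5 terms shows the dominant one is 5 · n^4 · log n. Hence f(n) ∈ Θ(n^4 · log n).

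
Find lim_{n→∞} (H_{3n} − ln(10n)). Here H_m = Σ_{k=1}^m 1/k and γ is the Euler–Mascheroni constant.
lim = ln(3/10) + γ

By Euler-Maclaurin, H_m = ln m + γ + O(1/m). So
  H_{3n} − ln(10n) = ln(3n) + γ − ln(10n) + O(1/n)
                       = ln(3/10) + γ + O(1/n).
Hence the limit is ln(3/10) + γ.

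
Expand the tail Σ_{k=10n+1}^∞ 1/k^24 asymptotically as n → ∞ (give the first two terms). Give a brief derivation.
Σ_{k>10n} 1/k^24 = 1/(23 · (10n)^23) − 1/(2 · (10n)^24) + O(1/(10n)^25)

Compare to the integral: ∫_{10n}^∞ x^(−24) dx = [−x^(−23)/23]_{10n}^∞ = 1/((24−1)·(10n)^23). The Euler-Maclaurin correction adds −f(10n)/2 = −1/(2·(10n)^24). Euler-Maclaurin then gives
  Σ_{k>10n} 1/k^24 = ∫_{10n}^∞ dx/x^24 − 1/(2·(10n)^24) + O(1/(10n)^25).
(Equivalently this is ζ(24) − Σ_{k≤10n} 1/k^24.)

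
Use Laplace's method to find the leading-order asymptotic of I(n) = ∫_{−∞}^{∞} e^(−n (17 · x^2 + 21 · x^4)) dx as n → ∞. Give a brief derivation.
I(n) ~ sqrt(π/(17n))

φ(x) = 17 · x^2 + 21 · x^4 has its unique global minimum at x* = 0 (since φ'(x) = 34x + 84x^3 = 0 only at x = 0 for real x with both coefficients positive, and φ → ∞ as |x| → ∞). At x* = 0, φ(0) = 0 and φ''(0) = 34. Laplace's method then gives
  I(n) ~ sqrt(2π / (n · φ''(0))) · e^(−n φ(0)) = sqrt(2π / (34n)) = sqrt(π/(17n)).
The 21 · x^4 term contributes only at subleading order (an O(1/n) relative correction).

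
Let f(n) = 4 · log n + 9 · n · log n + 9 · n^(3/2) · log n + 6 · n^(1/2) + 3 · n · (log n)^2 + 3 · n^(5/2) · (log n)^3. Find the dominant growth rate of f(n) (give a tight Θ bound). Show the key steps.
f(n) ∈ Θ(n^(5/2) · (log n)^3)

Compare the terms by growth order. For large n, n^a · (log n)^b dominates n^a' · (log n)^b' iff a > a', or (a = a' and b > b'). Ranking the 6 terms shows the dominant one is 3 · n^(5/2) · (log n)^3. Hence f(n) ∈ Θ(n^(5/2) · (log n)^3).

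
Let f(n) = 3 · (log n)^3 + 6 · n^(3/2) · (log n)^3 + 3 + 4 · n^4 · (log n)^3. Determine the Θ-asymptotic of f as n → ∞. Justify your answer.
f(n) ∈ Θ(n^4 · (log n)^3)

Compare the terms by growth order. For large n, n^a · (log n)^b dominates n^a' · (log n)^b' iff a > a', or (a = a' and b > b'). Ranking the 4 terms shows the dominant one is 4 · n^4 · (log n)^3. Hence f(n) ∈ Θ(n^4 · (log n)^3).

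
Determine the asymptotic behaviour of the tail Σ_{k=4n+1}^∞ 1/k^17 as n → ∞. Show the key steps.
Σ_{k>4n} 1/k^17 ~ 1/(16 · (4n)^16)

Compare to the integral: ∫_{4n}^∞ x^(−17) dx = [−x^(−16)/16]_{4n}^∞ = 1/((17−1)·(4n)^16). Euler-Maclaurin then gives
  Σ_{k>4n} 1/k^17 = ∫_{4n}^∞ dx/x^17 − 1/(2·(4n)^17) + O(1/(4n)^18).
(Equivalently this is ζ(17) − Σ_{k≤4n} 1/k^17.)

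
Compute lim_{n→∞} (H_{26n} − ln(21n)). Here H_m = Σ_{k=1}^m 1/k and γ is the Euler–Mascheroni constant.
lim = ln(26/21) + γ

By Euler-Maclaurin, H_m = ln m + γ + O(1/m). So
  H_{26n} − ln(21n) = ln(26n) + γ − ln(21n) + O(1/n)
                       = ln(26/21) + γ + O(1/n).
Hence the limit is ln(26/21) + γ.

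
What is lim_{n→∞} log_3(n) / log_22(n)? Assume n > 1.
lim = ln(22) / ln(3) = log_3(22)

Change of base: log_3(n) = ln n / ln 3 and log_22(n) = ln n / ln 22. The ratio is (ln n / ln 3) · (ln 22 / ln n) = ln 22 / ln 3, a constant independent of n. So the limit is ln 22 / ln 3 = log_3(22).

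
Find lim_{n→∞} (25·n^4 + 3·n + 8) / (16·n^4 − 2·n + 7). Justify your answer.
lim = 25/16

For large n the leading n^4 terms dominate both numerator and denominator. Dividing top and bottom by n^4, every other term tends to 0, leaving 25/16.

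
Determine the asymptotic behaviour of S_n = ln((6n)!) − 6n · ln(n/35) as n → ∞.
S_n ~ 6n · (ln 210 − 1) + O(ln n)

Stirling: ln((6n)!) = 6n ln(6n) − 6n + O(ln n).
  S_n = 6n ln(6n) − 6n − 6n ln(n/35) + O(ln n)
      = 6n ln(6n) − 6n ln n + 6n ln 35 − 6n + O(ln n)
      = 6n ln 6 + 6n ln 35 − 6n + O(ln n)
      = 6n (ln 210 − 1) + O(ln n).
Numerically ln(210) − 1 ≈ 4.3471.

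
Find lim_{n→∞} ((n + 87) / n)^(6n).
lim = e^522

Rewrite as (1 + 87/n)^(6n). By the standard limit (1 + x/n)^n → e^x, we have (1 + 87/n)^n → e^87, and raising to the 6th power gives e^522.
More precisely, ln[(1 + 87/n)^(6n)] = 6n · ln(1 + 87/n) = 6n · (87/n + O(1/n^2)) = 522 + O(1/n) → 522.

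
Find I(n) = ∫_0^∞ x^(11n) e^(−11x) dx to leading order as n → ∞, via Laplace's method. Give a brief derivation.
I(n) ~ (sqrt(2π·11n) / 11) · (11n/(11e))^(11n)

Write the integrand as exp(11n ln x − 11x) and set f(x) = 11n ln x − 11x. Then f'(x) = 11n/x − 11 = 0 at x* = 11n/11, and f''(x*) = −11n/x*^2 = −11^2/(11n). Laplace's method (interior maximum) gives
  I(n) ~ e^(f(x*)) · sqrt(2π / |f''(x*)|)
        = exp(11n ln(11n/11) − 11n) · sqrt(2π · 11n / 11^2)
        = (11n/11)^(11n) e^(−11n) · sqrt(2π·11n) / 11
        = (sqrt(2π·11n) / 11) · (11n/(11e))^(11n).
This matches Γ(11n+1)/11^(11n+1) with Stirling applied to Γ.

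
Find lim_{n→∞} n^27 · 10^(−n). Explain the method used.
lim = 0

Exponentials with base > 1 dominate every fixed polynomial: for any fixed c, n^c / 10^n → 0 as n → ∞ (e.g. by the ratio test, or by writing 10^n = e^(n ln 10) and noting e^(n ln 10) / n^c → ∞). Hence n^27 · 10^(−n) = n^27 / 10^n → 0.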